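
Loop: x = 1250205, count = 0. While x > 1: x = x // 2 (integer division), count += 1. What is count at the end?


The variable x halves each step:
x = 1250205 -> 625102 -> 312551 -> 156275 -> 78137 -> 39068 -> 19534 -> 9767 -> 4883 -> 2441 -> 1220 -> 610 -> 305 -> 152 -> 76 -> 38 -> 19 -> 9 -> 4 -> 2 -> 1
Number of halvings = floor(log2(1250205)) = 20


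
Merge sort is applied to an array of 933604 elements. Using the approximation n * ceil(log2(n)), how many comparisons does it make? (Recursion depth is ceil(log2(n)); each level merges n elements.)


Merge sort divides the array into halves recursively.
Number of levels = ceil(log2(933604)) = 20
At each level, approximately n = 933604 comparisons are needed for merging.
Total comparisons ~ n * ceil(log2(n)) = 933604 * 20 = 18672080


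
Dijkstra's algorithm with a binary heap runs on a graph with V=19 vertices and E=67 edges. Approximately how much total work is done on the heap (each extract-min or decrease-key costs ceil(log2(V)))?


Dijkstra with a binary heap: each vertex is extracted once, each edge may relax once.
Each heap operation costs O(log V).
V + E = 19 + 67 = 86
ceil(log2(19)) = 5 (since 2^4 = 16 < 19 <= 32 = 2^5)
Total heap work = (V+E) * ceil(log2(V)) = 86 * 5 = 430


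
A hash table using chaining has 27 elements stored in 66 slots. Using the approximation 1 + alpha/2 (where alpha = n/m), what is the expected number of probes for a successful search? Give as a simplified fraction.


Load factor alpha = n/m = 27/66
Expected probes = 1 + alpha/2 = 1 + 27/(2*66)
= 1 + 27/132
= 132/132 + 27/132
= 159/132
Simplify: 53/44


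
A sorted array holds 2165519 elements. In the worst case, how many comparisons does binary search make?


Halving sequence: 2165519 -> 1082759 -> 541379 -> 270689 -> 135344 -> 67672 -> 33836 -> 16918 -> 8459 -> 4229 -> 2114 -> 1057 -> 528 -> 264 -> 132 -> 66 -> 33 -> 16 -> 8 -> 4 -> 2 -> 1
Number of halvings = 21
Max comparisons = 21 + 1 = 22


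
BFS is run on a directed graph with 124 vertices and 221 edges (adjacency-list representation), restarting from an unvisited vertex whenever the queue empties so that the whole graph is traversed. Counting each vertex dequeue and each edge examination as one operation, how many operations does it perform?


A full BFS traversal dequeues each vertex exactly once and examines each directed edge exactly once.
V = 124 (vertex processing cost)
E = 221 (edge examination cost)
Total operations proportional to V + E = 124 + 221 = 345


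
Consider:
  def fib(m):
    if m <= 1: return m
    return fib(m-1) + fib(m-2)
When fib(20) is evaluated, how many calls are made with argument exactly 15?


Let N(m) = number of times fib(m) is called while evaluating fib(20).
N(20) = 1 (the initial call).
N(19) = 1 (only fib(20) calls it).
For 1 <= m <= 18: fib(m) is called by fib(m+1) and fib(m+2), so
  N(m) = N(m+1) + N(m+2).
fib(0) is called only by fib(2), so N(0) = N(2).
Walk down from m=20:
  N(20)=1, N(19)=1, N(18)=2, N(17)=3, N(16)=5, N(15)=8
N(15) = 8


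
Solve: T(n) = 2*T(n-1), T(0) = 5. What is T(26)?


Unrolling:
T(26) = 2*T(25) = 2^2*T(24) = ... = 2^26*T(0)
= 2^26 * 5
= 67108864 * 5 = 335544320


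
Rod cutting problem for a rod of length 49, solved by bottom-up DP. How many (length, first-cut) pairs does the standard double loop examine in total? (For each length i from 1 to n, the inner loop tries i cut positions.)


For each subproblem length i = 1..49, the inner loop considers i possible first cuts.
Total = 1 + 2 + ... + 49
= 49*(49+1)/2
= 49*50/2 = 1225


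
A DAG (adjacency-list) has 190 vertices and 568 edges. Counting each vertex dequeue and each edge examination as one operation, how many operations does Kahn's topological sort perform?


V = 190 (vertex processing)
E = 568 (edge processing)
V + E = 190 + 568 = 758


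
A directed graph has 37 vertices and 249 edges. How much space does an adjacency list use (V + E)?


Adjacency list: one list head per vertex + one entry per edge
Vertex heads: 37
Edge entries: 249
Total = 37 + 249 = 286


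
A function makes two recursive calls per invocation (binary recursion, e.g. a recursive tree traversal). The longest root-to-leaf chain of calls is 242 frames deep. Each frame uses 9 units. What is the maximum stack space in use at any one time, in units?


Binary recursion: the two calls run one after the other, so only one root-to-leaf chain of frames is on the stack at a time.
Maximum depth (longest chain) = 242 frames
Each frame = 9 units
Max stack space = 242 * 9 = 2178


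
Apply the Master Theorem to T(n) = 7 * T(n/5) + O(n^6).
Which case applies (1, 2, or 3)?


The Master Theorem: T(n) = a*T(n/b) + O(n^c)
  a = 7, b = 5, c = 6
log_b(a) = log_5(7) ~ 1.209
Compare b^c with a: 5^6 = 15625 > 7, so c > log_b(a).
Since c > log_b(a), Case 3 applies.
T(n) = O(n^6)
Master Theorem case = 3


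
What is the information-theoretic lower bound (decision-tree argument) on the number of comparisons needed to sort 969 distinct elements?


A binary decision tree of height h has at most 2^h leaves and needs at least n! of them, so h >= ceil(log2(n!)).
969! is far too large to multiply out, so use Stirling's series:
  ln(n!) ~ n ln n - n + (1/2) ln(2 pi n) + 1/(12n)  (error below 1/(360 n^3), negligible here)
  ln(969) = 6.8762646
  n ln n = 969 * 6.8762646 = 6663.1004
  (1/2) ln(2 pi * 969) = (1/2) ln(6088.4066) = 4.3571
  1/(12*969) = 0.0001
  ln(969!) ~ 6663.1004 - 969 + 4.3571 + 0.0001 = 5698.4576
Convert to base 2: log2(969!) = 5698.4576 / ln 2 = 5698.4576 / 0.69314718 = 8221.1365
ceil(8221.1365) = 8222


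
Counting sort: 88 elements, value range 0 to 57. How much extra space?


n = 88 (output array)
k = 58 (count array for 58 distinct values)
Extra space = 88 + 58 = 146


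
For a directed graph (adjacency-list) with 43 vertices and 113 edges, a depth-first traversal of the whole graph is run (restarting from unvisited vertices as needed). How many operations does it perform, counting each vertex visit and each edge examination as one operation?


A full DFS traversal visits each vertex once and examines each edge once.
V = 43
E = 113
Sum = 43 + 113 = 156


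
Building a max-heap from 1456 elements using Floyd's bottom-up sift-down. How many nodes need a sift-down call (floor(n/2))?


In a heap of 1456 elements (0-indexed array):
  Last element index: 1455
  Parent of last element: floor((1455 - 1) / 2) = 727
  Internal nodes: indices 0 to 727
  Count = floor(1456/2) = 728


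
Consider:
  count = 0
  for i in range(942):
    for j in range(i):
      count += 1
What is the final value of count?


For each i, the inner loop runs i times:
  i=0: inner runs 0 times
  i=1: inner runs 1 time
  i=2: inner runs 2 times
  i=3: inner runs 3 times
  i=4: inner runs 4 times
  i=5: inner runs 5 times
  i=6: inner runs 6 times
  i=7: inner runs 7 times
  ...
Total = 0 + 1 + 2 + ... + 941 = 942*(942-1)/2 = 443211


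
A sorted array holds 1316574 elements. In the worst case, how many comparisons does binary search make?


Halving sequence: 1316574 -> 658287 -> 329143 -> 164571 -> 82285 -> 41142 -> 20571 -> 10285 -> 5142 -> 2571 -> 1285 -> 642 -> 321 -> 160 -> 80 -> 40 -> 20 -> 10 -> 5 -> 2 -> 1
Number of halvings = 20
Max comparisons = 20 + 1 = 21


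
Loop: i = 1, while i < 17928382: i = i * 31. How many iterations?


i multiplies by 31 each step:
i = 1 -> 31 -> 961 -> 29791 -> 923521 -> 28629151 (stop)
Iterations = ceil(log_31(17928382)) = 5


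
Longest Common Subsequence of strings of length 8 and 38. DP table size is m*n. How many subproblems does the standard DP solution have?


DP table indexed by positions in both strings.
First string: 8 positions
Second string: 38 positions
Total = 8 * 38 = 304


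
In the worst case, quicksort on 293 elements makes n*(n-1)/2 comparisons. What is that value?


Sum of comparisons per partition:
292 + 291 + ... + 1 + 0
= 293 * (293 - 1) / 2
= 293 * 292 / 2
= 42778


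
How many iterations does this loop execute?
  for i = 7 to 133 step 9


The loop variable i takes values starting at 7 and increments by 9 each iteration.
Sequence: i = 7, 16, 25, 34, 43, 52, 61, 70, 79, ...
The upper bound 133 is inclusive, so the count is floor((last - first) / step) + 1:
floor((133 - 7) / 9) + 1 = floor(126/9) + 1 = 14 + 1 = 15


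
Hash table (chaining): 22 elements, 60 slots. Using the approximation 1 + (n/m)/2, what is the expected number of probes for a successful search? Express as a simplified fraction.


Computing expected probes:
alpha = 22/60
= 1 + alpha/2
= 1 + 22/(2*60)
= (2*60 + 22) / (2*60)
= 142/120 = 71/60


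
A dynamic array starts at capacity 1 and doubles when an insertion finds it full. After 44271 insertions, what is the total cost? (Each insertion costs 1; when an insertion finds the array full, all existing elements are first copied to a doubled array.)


Insertion cost: 44271 (one per element)
Resizes occur just before inserting elements 2, 3, 5, 9, ...
Elements copied at each resize: 1 + 2 + 4 + 8 + 16 + 32 + 64 + 128 + 256 + 512 + 1024 + 2048 + 4096 + 8192 + 16384 + 32768
Sum of copies = 65535 (geometric series: 2^k - 1)
Total = 44271 + 65535 = 109806


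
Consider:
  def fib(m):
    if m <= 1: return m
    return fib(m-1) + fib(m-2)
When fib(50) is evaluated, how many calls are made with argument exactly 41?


Let N(m) = number of times fib(m) is called while evaluating fib(50).
N(50) = 1 (the initial call).
N(49) = 1 (only fib(50) calls it).
For 1 <= m <= 48: fib(m) is called by fib(m+1) and fib(m+2), so
  N(m) = N(m+1) + N(m+2).
fib(0) is called only by fib(2), so N(0) = N(2).
Walk down from m=50:
  N(50)=1, N(49)=1, N(48)=2, N(47)=3, N(46)=5, N(45)=8, N(44)=13, N(43)=21, N(42)=34, N(41)=55
N(41) = 55


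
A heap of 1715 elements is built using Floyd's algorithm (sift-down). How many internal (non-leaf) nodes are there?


Leaf nodes occupy roughly half the array.
Sift-down is called for each internal node, starting from the last one.
Internal nodes = floor(n/2) = floor(1715/2) = 857


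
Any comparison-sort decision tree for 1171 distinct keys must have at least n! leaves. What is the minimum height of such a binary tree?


A binary decision tree of height h has at most 2^h leaves and needs at least n! of them, so h >= ceil(log2(n!)).
1171! is far too large to multiply out, so use Stirling's series:
  ln(n!) ~ n ln n - n + (1/2) ln(2 pi n) + 1/(12n)  (error below 1/(360 n^3), negligible here)
  ln(1171) = 7.0656134
  n ln n = 1171 * 7.0656134 = 8273.8333
  (1/2) ln(2 pi * 1171) = (1/2) ln(7357.6100) = 4.4517
  1/(12*1171) = 0.0001
  ln(1171!) ~ 8273.8333 - 1171 + 4.4517 + 0.0001 = 7107.2851
Convert to base 2: log2(1171!) = 7107.2851 / ln 2 = 7107.2851 / 0.69314718 = 10253.6450
ceil(10253.6450) = 10254


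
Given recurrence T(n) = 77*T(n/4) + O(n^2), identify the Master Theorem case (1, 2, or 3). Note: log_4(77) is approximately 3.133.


Master Theorem parameters: a=77, b=4, c=2
log_b(a) = 3.133
Compare b^c with a: 4^2 = 16 < 77, so c < log_b(a).
Comparing c=2 vs log_b(a)=3.133:
2 < 3.133 => Case 1
Result: T(n) = O(n^(log_4 77)) ~ O(n^3.133)
Master Theorem case = 1


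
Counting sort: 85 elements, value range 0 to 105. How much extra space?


n = 85 (output array)
k = 106 (count array for 106 distinct values)
Extra space = 85 + 106 = 191


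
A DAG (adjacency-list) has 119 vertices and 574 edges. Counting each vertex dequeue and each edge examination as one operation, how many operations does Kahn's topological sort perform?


V = 119 (vertex processing)
E = 574 (edge processing)
V + E = 119 + 574 = 693


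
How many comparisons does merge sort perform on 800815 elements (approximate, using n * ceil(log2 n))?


Recursion depth: ceil(log2(800815)) = 20
Each recursion level merges n = 800815 elements
Total = 800815 * 20 = 16016300


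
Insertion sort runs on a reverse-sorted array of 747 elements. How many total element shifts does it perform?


Sum of shifts = 1 + 2 + 3 + ... + 746
= 747 * 746 / 2
= 557262 / 2
= 278631


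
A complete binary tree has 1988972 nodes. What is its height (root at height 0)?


In a complete binary tree, level k holds nodes 2^k .. 2^(k+1)-1 (1-indexed).
Height = floor(log2(n)) = floor(log2(1988972)) = 20
Check: 2^20 = 1048576 <= 1988972 < 2097152 = 2^21


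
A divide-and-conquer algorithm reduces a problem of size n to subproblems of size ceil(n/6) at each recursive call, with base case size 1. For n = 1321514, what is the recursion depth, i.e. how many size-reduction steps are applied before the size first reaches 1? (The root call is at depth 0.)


Each step divides the size by 6 (rounding up); after k steps the size is ceil(n/6^k), which equals 1 exactly when 6^k >= n.
So the depth is the smallest k with 6^k >= 1321514, i.e. ceil(log_6(1321514)).
6^7 = 279936 < 1321514 <= 1679616 = 6^8
Recursion depth = 8


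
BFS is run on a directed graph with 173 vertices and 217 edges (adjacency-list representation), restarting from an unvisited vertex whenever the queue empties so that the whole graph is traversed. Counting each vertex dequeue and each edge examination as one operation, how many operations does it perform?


A full BFS traversal dequeues each vertex exactly once and examines each directed edge exactly once.
V = 173 (vertex processing cost)
E = 217 (edge examination cost)
Total operations proportional to V + E = 173 + 217 = 390


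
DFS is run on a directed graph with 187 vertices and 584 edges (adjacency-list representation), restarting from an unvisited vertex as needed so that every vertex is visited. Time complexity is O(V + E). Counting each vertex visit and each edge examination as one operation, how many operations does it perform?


A full DFS traversal processes each vertex exactly once (push/pop on stack).
Each directed edge is examined once.
V = 187, E = 584
V + E = 771


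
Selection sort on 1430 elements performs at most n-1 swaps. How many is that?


Each of the 1429 passes places one element in its final position.
Pass 1: swap minimum into position 0
Pass 2: swap minimum of remaining into position 1
...
Pass 1429: last two elements, one swap
Maximum swaps = 1430 - 1 = 1429


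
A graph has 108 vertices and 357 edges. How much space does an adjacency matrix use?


Adjacency matrix: V x V grid of entries
Space = V^2 = 108^2 = 108 * 108 = 11664


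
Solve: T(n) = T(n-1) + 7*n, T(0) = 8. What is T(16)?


Expanding the recurrence:
T(16) = T(15) + 7*16
       = T(14) + 7*15 + 7*16
       ...
       = T(0) + 7*(1 + 2 + ... + 16)
       = 8 + 7 * 16*17/2
       = 8 + 7 * 136
       = 8 + 952 = 960


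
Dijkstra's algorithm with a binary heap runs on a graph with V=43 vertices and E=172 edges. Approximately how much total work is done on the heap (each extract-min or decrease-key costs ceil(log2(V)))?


Dijkstra with a binary heap: each vertex is extracted once, each edge may relax once.
Each heap operation costs O(log V).
V + E = 43 + 172 = 215
ceil(log2(43)) = 6 (since 2^5 = 32 < 43 <= 64 = 2^6)
Total heap work = (V+E) * ceil(log2(V)) = 215 * 6 = 1290


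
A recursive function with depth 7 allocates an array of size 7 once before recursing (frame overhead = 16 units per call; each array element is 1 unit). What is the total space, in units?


Array allocation: 7 units (allocated once)
Stack frames: 7 deep * 16 per frame = 112 units
Total = 7 + 112 = 119


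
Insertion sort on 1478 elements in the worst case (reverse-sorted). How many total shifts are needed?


In the worst case (reverse-sorted), each element shifts past all previous:
  Element 1: 1 shifts
  Element 2: 2 shifts
  Element 3: 3 shifts
  Element 4: 4 shifts
  Element 5: 5 shifts
  ...
  Element 1477: 1477 shifts
Total = 1 + 2 + ... + 1477
= 1478*(1478-1)/2 = 1091503


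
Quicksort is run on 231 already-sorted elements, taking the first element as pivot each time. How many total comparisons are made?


Sum of comparisons per partition:
230 + 229 + ... + 1 + 0
= 231 * (231 - 1) / 2
= 231 * 230 / 2
= 26565


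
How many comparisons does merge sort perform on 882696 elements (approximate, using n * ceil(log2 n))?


Recursion depth: ceil(log2(882696)) = 20
Each recursion level merges n = 882696 elements
Total = 882696 * 20 = 17653920


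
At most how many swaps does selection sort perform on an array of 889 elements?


Each of the 888 passes places one element in its final position.
Pass 1: swap minimum into position 0
Pass 2: swap minimum of remaining into position 1
...
Pass 888: last two elements, one swap
Maximum swaps = 889 - 1 = 888


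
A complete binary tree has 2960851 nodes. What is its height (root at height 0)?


In a complete binary tree, level k holds nodes 2^k .. 2^(k+1)-1 (1-indexed).
Height = floor(log2(n)) = floor(log2(2960851)) = 21
Check: 2^21 = 2097152 <= 2960851 < 4194304 = 2^22


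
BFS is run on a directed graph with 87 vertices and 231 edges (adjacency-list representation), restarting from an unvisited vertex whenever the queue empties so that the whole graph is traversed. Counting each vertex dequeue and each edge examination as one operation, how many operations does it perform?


A full BFS traversal dequeues each vertex exactly once and examines each directed edge exactly once.
V = 87 (vertex processing cost)
E = 231 (edge examination cost)
Total operations proportional to V + E = 87 + 231 = 318


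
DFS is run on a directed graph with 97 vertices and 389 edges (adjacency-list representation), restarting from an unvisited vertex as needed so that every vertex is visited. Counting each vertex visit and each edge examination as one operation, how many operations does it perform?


A full DFS traversal processes each vertex exactly once (push/pop on stack).
Each directed edge is examined once.
V = 97, E = 389
V + E = 486


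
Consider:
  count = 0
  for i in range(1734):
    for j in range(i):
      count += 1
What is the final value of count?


For each i, the inner loop runs i times:
  i=0: inner runs 0 times
  i=1: inner runs 1 time
  i=2: inner runs 2 times
  i=3: inner runs 3 times
  i=4: inner runs 4 times
  i=5: inner runs 5 times
  i=6: inner runs 6 times
  i=7: inner runs 7 times
  ...
Total = 0 + 1 + 2 + ... + 1733 = 1734*(1734-1)/2 = 1502511


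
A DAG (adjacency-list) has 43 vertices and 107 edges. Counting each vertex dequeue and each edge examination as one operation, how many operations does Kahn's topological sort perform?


V = 43 (vertex processing)
E = 107 (edge processing)
V + E = 43 + 107 = 150


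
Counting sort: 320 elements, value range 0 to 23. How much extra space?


n = 320 (output array)
k = 24 (count array for 24 distinct values)
Extra space = 320 + 24 = 344


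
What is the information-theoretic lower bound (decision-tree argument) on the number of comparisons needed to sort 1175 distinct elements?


A binary decision tree of height h has at most 2^h leaves and needs at least n! of them, so h >= ceil(log2(n!)).
1175! is far too large to multiply out, so use Stirling's series:
  ln(n!) ~ n ln n - n + (1/2) ln(2 pi n) + 1/(12n)  (error below 1/(360 n^3), negligible here)
  ln(1175) = 7.0690234
  n ln n = 1175 * 7.0690234 = 8306.1025
  (1/2) ln(2 pi * 1175) = (1/2) ln(7382.7427) = 4.4535
  1/(12*1175) = 0.0001
  ln(1175!) ~ 8306.1025 - 1175 + 4.4535 + 0.0001 = 7135.5561
Convert to base 2: log2(1175!) = 7135.5561 / ln 2 = 7135.5561 / 0.69314718 = 10294.4314
ceil(10294.4314) = 10295


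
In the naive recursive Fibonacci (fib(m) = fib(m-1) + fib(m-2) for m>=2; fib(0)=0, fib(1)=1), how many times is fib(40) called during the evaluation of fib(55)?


Let N(m) = number of times fib(m) is called while evaluating fib(55).
N(55) = 1 (the initial call).
N(54) = 1 (only fib(55) calls it).
For 1 <= m <= 53: fib(m) is called by fib(m+1) and fib(m+2), so
  N(m) = N(m+1) + N(m+2).
fib(0) is called only by fib(2), so N(0) = N(2).
Walk down from m=55:
  N(55)=1, N(54)=1, N(53)=2, N(52)=3, N(51)=5, N(50)=8, N(49)=13, N(48)=21, N(47)=34, N(46)=55, N(45)=89, N(44)=144, N(43)=233, N(42)=377, N(41)=610, N(40)=987
N(40) = 987


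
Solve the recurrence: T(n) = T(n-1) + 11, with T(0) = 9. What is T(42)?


Unrolling the recurrence:
T(42) = T(41) + 11
       = T(40) + 11 + 11
       = T(39) + 11*3
       ...
       = T(0) + 11*42
       = 9 + 462 = 471


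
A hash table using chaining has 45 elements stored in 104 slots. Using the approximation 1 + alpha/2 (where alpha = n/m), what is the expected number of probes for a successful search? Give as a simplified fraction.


Load factor alpha = n/m = 45/104
Expected probes = 1 + alpha/2 = 1 + 45/(2*104)
= 1 + 45/208
= 208/208 + 45/208
= 253/208


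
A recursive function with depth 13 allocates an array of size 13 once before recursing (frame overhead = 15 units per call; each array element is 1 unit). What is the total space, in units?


Array allocation: 13 units (allocated once)
Stack frames: 13 deep * 15 per frame = 195 units
Total = 13 + 195 = 208


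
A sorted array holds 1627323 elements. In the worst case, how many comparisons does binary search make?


Halving sequence: 1627323 -> 813661 -> 406830 -> 203415 -> 101707 -> 50853 -> 25426 -> 12713 -> 6356 -> 3178 -> 1589 -> 794 -> 397 -> 198 -> 99 -> 49 -> 24 -> 12 -> 6 -> 3 -> 1
Number of halvings = 20
Max comparisons = 20 + 1 = 21


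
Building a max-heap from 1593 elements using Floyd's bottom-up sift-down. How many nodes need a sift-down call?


In a heap of 1593 elements (0-indexed array):
  Last element index: 1592
  Parent of last element: floor((1592 - 1) / 2) = 795
  Internal nodes: indices 0 to 795
  Count = floor(1593/2) = 796


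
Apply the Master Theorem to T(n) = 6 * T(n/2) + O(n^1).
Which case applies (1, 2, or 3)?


The Master Theorem: T(n) = a*T(n/b) + O(n^c)
  a = 6, b = 2, c = 1
log_b(a) = log_2(6) ~ 2.585
Compare b^c with a: 2^1 = 2 < 6, so c < log_b(a).
Since c < log_b(a), Case 1 applies.
T(n) = O(n^(log_2 6)) ~ O(n^2.585)
Master Theorem case = 1


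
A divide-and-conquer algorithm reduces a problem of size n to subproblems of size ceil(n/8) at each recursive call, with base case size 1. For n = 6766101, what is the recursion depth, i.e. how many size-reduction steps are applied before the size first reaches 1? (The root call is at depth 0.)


Each step divides the size by 8 (rounding up); after k steps the size is ceil(n/8^k), which equals 1 exactly when 8^k >= n.
So the depth is the smallest k with 8^k >= 6766101, i.e. ceil(log_8(6766101)).
8^7 = 2097152 < 6766101 <= 16777216 = 8^8
Recursion depth = 8


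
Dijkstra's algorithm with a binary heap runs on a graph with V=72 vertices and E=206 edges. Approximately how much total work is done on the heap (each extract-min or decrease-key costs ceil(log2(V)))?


Dijkstra with a binary heap: each vertex is extracted once, each edge may relax once.
Each heap operation costs O(log V).
V + E = 72 + 206 = 278
ceil(log2(72)) = 7 (since 2^6 = 64 < 72 <= 128 = 2^7)
Total heap work = (V+E) * ceil(log2(V)) = 278 * 7 = 1946


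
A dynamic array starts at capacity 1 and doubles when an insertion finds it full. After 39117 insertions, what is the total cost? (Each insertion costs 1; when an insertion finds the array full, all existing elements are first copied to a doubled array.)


Insertion cost: 39117 (one per element)
Resizes occur just before inserting elements 2, 3, 5, 9, ...
Elements copied at each resize: 1 + 2 + 4 + 8 + 16 + 32 + 64 + 128 + 256 + 512 + 1024 + 2048 + 4096 + 8192 + 16384 + 32768
Sum of copies = 65535 (geometric series: 2^k - 1)
Total = 39117 + 65535 = 104652


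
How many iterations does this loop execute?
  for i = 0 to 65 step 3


The loop variable i takes values starting at 0 and increments by 3 each iteration.
Sequence: i = 0, 3, 6, 9, 12, 15, 18, 21, 24, ...
The upper bound 65 is inclusive, so the count is floor((last - first) / step) + 1:
floor((65 - 0) / 3) + 1 = floor(65/3) + 1 = 21 + 1 = 22


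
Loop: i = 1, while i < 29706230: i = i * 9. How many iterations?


i multiplies by 9 each step:
i = 1 -> 9 -> 81 -> 729 -> 6561 -> 59049 -> 531441 -> 4782969 -> 43046721 (stop)
Iterations = ceil(log_9(29706230)) = 8


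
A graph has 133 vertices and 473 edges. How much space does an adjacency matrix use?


Adjacency matrix: V x V grid of entries
Space = V^2 = 133^2 = 133 * 133 = 17689


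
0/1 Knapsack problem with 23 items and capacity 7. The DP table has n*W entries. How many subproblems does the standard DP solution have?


The DP table is indexed by (item, capacity).
Rows: 23 items
Columns: 7 capacity values (1 to W)
Total subproblems = 23 * 7 = 161


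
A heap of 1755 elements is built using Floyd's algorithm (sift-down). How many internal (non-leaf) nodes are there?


Leaf nodes occupy roughly half the array.
Sift-down is called for each internal node, starting from the last one.
Internal nodes = floor(n/2) = floor(1755/2) = 877


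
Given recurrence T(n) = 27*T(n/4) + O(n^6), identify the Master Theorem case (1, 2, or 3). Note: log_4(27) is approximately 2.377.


Master Theorem parameters: a=27, b=4, c=6
log_b(a) = 2.377
Compare b^c with a: 4^6 = 4096 > 27, so c > log_b(a).
Comparing c=6 vs log_b(a)=2.377:
6 > 2.377 => Case 3
Result: T(n) = O(n^6)
Master Theorem case = 3


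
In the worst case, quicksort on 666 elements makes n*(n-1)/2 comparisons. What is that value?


Sum of comparisons per partition:
665 + 664 + ... + 1 + 0
= 666 * (666 - 1) / 2
= 666 * 665 / 2
= 221445


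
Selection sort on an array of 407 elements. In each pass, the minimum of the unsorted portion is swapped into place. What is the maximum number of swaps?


Selection sort performs one swap per pass:
  Pass 1: find min in positions 0 to 406, swap with position 0
  Pass 2: find min in positions 1 to 406, swap with position 1
  Pass 3: find min in positions 2 to 406, swap with position 2
  Pass 4: find min in positions 3 to 406, swap with position 3
  Pass 5: find min in positions 4 to 406, swap with position 4
  ... (401 more passes)
Total passes (and swaps) = n - 1 = 407 - 1 = 406


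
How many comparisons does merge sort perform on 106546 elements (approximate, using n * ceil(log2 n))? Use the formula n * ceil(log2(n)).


Recursion depth: ceil(log2(106546)) = 17
Each recursion level merges n = 106546 elements
Total = 106546 * 17 = 1811282


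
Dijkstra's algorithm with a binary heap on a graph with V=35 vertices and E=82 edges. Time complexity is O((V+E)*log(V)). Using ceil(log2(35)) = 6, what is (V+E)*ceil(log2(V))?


Dijkstra with a binary heap: each vertex is extracted once, each edge may relax once.
Each heap operation costs O(log V).
V + E = 35 + 82 = 117
ceil(log2(35)) = 6 (since 2^5 = 32 < 35 <= 64 = 2^6)
Total heap work = (V+E) * ceil(log2(V)) = 117 * 6 = 702


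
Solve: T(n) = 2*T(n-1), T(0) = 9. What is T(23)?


Unrolling:
T(23) = 2*T(22) = 2^2*T(21) = ... = 2^23*T(0)
= 2^23 * 9
= 8388608 * 9 = 75497472


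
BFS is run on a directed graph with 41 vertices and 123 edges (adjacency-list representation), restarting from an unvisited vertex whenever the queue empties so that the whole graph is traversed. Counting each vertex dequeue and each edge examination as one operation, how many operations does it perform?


A full BFS traversal dequeues each vertex exactly once and examines each directed edge exactly once.
V = 41 (vertex processing cost)
E = 123 (edge examination cost)
Total operations proportional to V + E = 41 + 123 = 164


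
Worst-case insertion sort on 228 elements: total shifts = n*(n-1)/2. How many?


Sum of shifts = 1 + 2 + 3 + ... + 227
= 228 * 227 / 2
= 51756 / 2
= 25878


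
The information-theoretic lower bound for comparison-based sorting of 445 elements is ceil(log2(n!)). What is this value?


A binary decision tree of height h has at most 2^h leaves and needs at least n! of them, so h >= ceil(log2(n!)).
445! is far too large to multiply out, so use Stirling's series:
  ln(n!) ~ n ln n - n + (1/2) ln(2 pi n) + 1/(12n)  (error below 1/(360 n^3), negligible here)
  ln(445) = 6.0980743
  n ln n = 445 * 6.0980743 = 2713.6431
  (1/2) ln(2 pi * 445) = (1/2) ln(2796.0175) = 3.9680
  1/(12*445) = 0.0002
  ln(445!) ~ 2713.6431 - 445 + 3.9680 + 0.0002 = 2272.6113
Convert to base 2: log2(445!) = 2272.6113 / ln 2 = 2272.6113 / 0.69314718 = 3278.6851
ceil(3278.6851) = 3279


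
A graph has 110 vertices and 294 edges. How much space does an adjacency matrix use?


Adjacency matrix: V x V grid of entries
Space = V^2 = 110^2 = 110 * 110 = 12100


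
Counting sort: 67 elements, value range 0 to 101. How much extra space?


n = 67 (output array)
k = 102 (count array for 102 distinct values)
Extra space = 67 + 102 = 169


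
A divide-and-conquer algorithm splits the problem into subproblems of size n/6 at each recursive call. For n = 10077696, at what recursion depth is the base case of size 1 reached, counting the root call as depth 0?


At each depth, the problem size is divided by 6:
  Depth 0: problem size = 10077696
  Depth 1: problem size = 1679616
  Depth 2: problem size = 279936
  Depth 3: problem size = 46656
  Depth 4: problem size = 7776
  Depth 5: problem size = 1296
  Depth 6: problem size = 216
  Depth 7: problem size = 36
  Depth 8: problem size = 6
  Depth 9: problem size = 1 (base case)
The base case is reached at depth log_6(10077696) = 9 (the tree has 10 levels counting depth 0, but the depth asked for is 9).
Recursion depth = 9


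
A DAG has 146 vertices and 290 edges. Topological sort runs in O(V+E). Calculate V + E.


V = 146 (vertex processing)
E = 290 (edge processing)
V + E = 146 + 290 = 436


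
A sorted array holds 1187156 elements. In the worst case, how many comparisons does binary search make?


Halving sequence: 1187156 -> 593578 -> 296789 -> 148394 -> 74197 -> 37098 -> 18549 -> 9274 -> 4637 -> 2318 -> 1159 -> 579 -> 289 -> 144 -> 72 -> 36 -> 18 -> 9 -> 4 -> 2 -> 1
Number of halvings = 20
Max comparisons = 20 + 1 = 21


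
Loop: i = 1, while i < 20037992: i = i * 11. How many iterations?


i multiplies by 11 each step:
i = 1 -> 11 -> 121 -> 1331 -> 14641 -> 161051 -> 1771561 -> 19487171 -> 214358881 (stop)
Iterations = ceil(log_11(20037992)) = 8


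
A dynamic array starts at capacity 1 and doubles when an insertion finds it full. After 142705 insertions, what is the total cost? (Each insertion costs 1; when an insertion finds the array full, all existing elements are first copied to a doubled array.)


Insertion cost: 142705 (one per element)
Resizes occur just before inserting elements 2, 3, 5, 9, ...
Elements copied at each resize: 1 + 2 + 4 + 8 + 16 + 32 + 64 + 128 + 256 + 512 + 1024 + 2048 + 4096 + 8192 + 16384 + 32768 + 65536 + 131072
Sum of copies = 262143 (geometric series: 2^k - 1)
Total = 142705 + 262143 = 404848


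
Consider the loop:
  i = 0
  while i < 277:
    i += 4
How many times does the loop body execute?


Starting at i = 0, each iteration adds 4.
Iterations until i >= 277:
  Iteration 1: i = 0 -> i = 4
  Iteration 2: i = 4 -> i = 8
  Iteration 3: i = 8 -> i = 12
  Iteration 4: i = 12 -> i = 16
  Iteration 5: i = 16 -> i = 20
  Iteration 6: i = 20 -> i = 24
  Iteration 7: i = 24 -> i = 28
  Iteration 8: i = 28 -> i = 32
  ... continuing ...
Total iterations = ceil(277/4) = 70


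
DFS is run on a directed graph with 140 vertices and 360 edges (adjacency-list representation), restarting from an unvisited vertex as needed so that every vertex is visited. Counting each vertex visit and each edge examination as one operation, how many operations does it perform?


A full DFS traversal processes each vertex exactly once (push/pop on stack).
Each directed edge is examined once.
V = 140, E = 360
V + E = 500


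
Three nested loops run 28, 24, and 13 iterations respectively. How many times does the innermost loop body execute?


Loop 1 (outermost): 28 iterations
Loop 2 (middle): 24 iterations per outer
Loop 3 (innermost): 13 iterations per middle
Total = 28 * 24 * 13 = 8736


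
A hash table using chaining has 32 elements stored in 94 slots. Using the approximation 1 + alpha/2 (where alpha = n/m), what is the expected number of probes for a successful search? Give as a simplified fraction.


Load factor alpha = n/m = 32/94
Expected probes = 1 + alpha/2 = 1 + 32/(2*94)
= 1 + 32/188
= 188/188 + 32/188
= 220/188
Simplify: 55/47


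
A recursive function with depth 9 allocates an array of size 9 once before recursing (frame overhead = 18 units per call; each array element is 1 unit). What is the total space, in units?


Array allocation: 9 units (allocated once)
Stack frames: 9 deep * 18 per frame = 162 units
Total = 9 + 162 = 171


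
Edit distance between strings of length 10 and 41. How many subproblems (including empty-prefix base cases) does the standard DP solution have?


The table includes base cases (empty prefixes).
Rows: (m+1) = 11
Columns: (n+1) = 42
Total = 11 * 42 = 462


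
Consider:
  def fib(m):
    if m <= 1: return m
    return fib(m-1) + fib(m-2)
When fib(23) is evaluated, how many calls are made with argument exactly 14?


Let N(m) = number of times fib(m) is called while evaluating fib(23).
N(23) = 1 (the initial call).
N(22) = 1 (only fib(23) calls it).
For 1 <= m <= 21: fib(m) is called by fib(m+1) and fib(m+2), so
  N(m) = N(m+1) + N(m+2).
fib(0) is called only by fib(2), so N(0) = N(2).
Walk down from m=23:
  N(23)=1, N(22)=1, N(21)=2, N(20)=3, N(19)=5, N(18)=8, N(17)=13, N(16)=21, N(15)=34, N(14)=55
N(14) = 55


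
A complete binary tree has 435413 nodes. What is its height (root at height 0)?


In a complete binary tree, level k holds nodes 2^k .. 2^(k+1)-1 (1-indexed).
Height = floor(log2(n)) = floor(log2(435413)) = 18
Check: 2^18 = 262144 <= 435413 < 524288 = 2^19


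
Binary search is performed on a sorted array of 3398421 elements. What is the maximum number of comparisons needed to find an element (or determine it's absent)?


Binary search halves the search space each comparison:
  Step 1: search space = 3398421 -> 1699210
  Step 2: search space = 1699210 -> 849605
  Step 3: search space = 849605 -> 424802
  Step 4: search space = 424802 -> 212401
  Step 5: search space = 212401 -> 106200
  Step 6: search space = 106200 -> 53100
  Step 7: search space = 53100 -> 26550
  Step 8: search space = 26550 -> 13275
  Step 9: search space = 13275 -> 6637
  Step 10: search space = 6637 -> 3318
  Step 11: search space = 3318 -> 1659
  Step 12: search space = 1659 -> 829
  Step 13: search space = 829 -> 414
  Step 14: search space = 414 -> 207
  Step 15: search space = 207 -> 103
  Step 16: search space = 103 -> 51
  Step 17: search space = 51 -> 25
  Step 18: search space = 25 -> 12
  Step 19: search space = 12 -> 6
  Step 20: search space = 6 -> 3
  Step 21: search space = 3 -> 1
  Step 22: search space = 1 (final check)
Maximum comparisons = floor(log2(3398421)) + 1 = 21 + 1 = 22


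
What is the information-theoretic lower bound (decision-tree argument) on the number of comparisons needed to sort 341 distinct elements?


A binary decision tree of height h has at most 2^h leaves and needs at least n! of them, so h >= ceil(log2(n!)).
341! is far too large to multiply out, so use Stirling's series:
  ln(n!) ~ n ln n - n + (1/2) ln(2 pi n) + 1/(12n)  (error below 1/(360 n^3), negligible here)
  ln(341) = 5.8318825
  n ln n = 341 * 5.8318825 = 1988.6719
  (1/2) ln(2 pi * 341) = (1/2) ln(2142.5662) = 3.8349
  1/(12*341) = 0.0002
  ln(341!) ~ 1988.6719 - 341 + 3.8349 + 0.0002 = 1651.5070
Convert to base 2: log2(341!) = 1651.5070 / ln 2 = 1651.5070 / 0.69314718 = 2382.6210
ceil(2382.6210) = 2383


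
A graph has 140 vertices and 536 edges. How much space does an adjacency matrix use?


Adjacency matrix: V x V grid of entries
Space = V^2 = 140^2 = 140 * 140 = 19600


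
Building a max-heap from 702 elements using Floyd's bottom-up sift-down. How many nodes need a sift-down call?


In a heap of 702 elements (0-indexed array):
  Last element index: 701
  Parent of last element: floor((701 - 1) / 2) = 350
  Internal nodes: indices 0 to 350
  Count = floor(702/2) = 351


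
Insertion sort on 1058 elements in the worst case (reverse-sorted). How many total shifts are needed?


In the worst case (reverse-sorted), each element shifts past all previous:
  Element 1: 1 shifts
  Element 2: 2 shifts
  Element 3: 3 shifts
  Element 4: 4 shifts
  Element 5: 5 shifts
  ...
  Element 1057: 1057 shifts
Total = 1 + 2 + ... + 1057
= 1058*(1058-1)/2 = 559153


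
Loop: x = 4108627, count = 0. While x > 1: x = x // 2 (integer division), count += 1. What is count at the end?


The variable x halves each step:
x = 4108627 -> 2054313 -> 1027156 -> 513578 -> 256789 -> 128394 -> 64197 -> 32098 -> 16049 -> 8024 -> 4012 -> 2006 -> 1003 -> 501 -> 250 -> 125 -> 62 -> 31 -> 15 -> 7 -> 3 -> 1
Number of halvings = floor(log2(4108627)) = 21


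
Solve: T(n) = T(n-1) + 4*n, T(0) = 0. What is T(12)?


Expanding the recurrence:
T(12) = T(11) + 4*12
       = T(10) + 4*11 + 4*12
       ...
       = T(0) + 4*(1 + 2 + ... + 12)
       = 0 + 4 * 12*13/2
       = 0 + 4 * 78
       = 0 + 312 = 312


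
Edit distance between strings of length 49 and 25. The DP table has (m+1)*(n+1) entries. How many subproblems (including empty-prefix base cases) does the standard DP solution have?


The table includes base cases (empty prefixes).
Rows: (m+1) = 50
Columns: (n+1) = 26
Total = 50 * 26 = 1300


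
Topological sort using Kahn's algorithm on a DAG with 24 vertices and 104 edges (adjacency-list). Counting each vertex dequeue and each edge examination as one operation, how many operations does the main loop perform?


Kahn's algorithm:
  1. Compute in-degrees: O(V + E)
  2. Process queue: each vertex dequeued once (O(V))
     each edge examined once (O(E))
Total = V + E = 24 + 104 = 128


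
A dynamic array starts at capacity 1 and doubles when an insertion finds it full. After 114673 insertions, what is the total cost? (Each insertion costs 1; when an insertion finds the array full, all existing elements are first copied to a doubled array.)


Insertion cost: 114673 (one per element)
Resizes occur just before inserting elements 2, 3, 5, 9, ...
Elements copied at each resize: 1 + 2 + 4 + 8 + 16 + 32 + 64 + 128 + 256 + 512 + 1024 + 2048 + 4096 + 8192 + 16384 + 32768 + 65536
Sum of copies = 131071 (geometric series: 2^k - 1)
Total = 114673 + 131071 = 245744


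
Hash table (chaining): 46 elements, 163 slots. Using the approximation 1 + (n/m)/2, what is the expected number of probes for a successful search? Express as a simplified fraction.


Computing expected probes:
alpha = 46/163
= 1 + alpha/2
= 1 + 46/(2*163)
= (2*163 + 46) / (2*163)
= 372/326 = 186/163


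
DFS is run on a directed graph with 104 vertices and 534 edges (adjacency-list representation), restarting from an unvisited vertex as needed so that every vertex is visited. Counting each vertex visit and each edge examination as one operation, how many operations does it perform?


A full DFS traversal processes each vertex exactly once (push/pop on stack).
Each directed edge is examined once.
V = 104, E = 534
V + E = 638


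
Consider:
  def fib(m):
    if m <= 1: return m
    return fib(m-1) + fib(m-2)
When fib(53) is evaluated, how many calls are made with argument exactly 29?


Let N(m) = number of times fib(m) is called while evaluating fib(53).
N(53) = 1 (the initial call).
N(52) = 1 (only fib(53) calls it).
For 1 <= m <= 51: fib(m) is called by fib(m+1) and fib(m+2), so
  N(m) = N(m+1) + N(m+2).
fib(0) is called only by fib(2), so N(0) = N(2).
Walk down from m=53:
  N(53)=1, N(52)=1, N(51)=2, N(50)=3, N(49)=5, N(48)=8, N(47)=13, N(46)=21, N(45)=34, N(44)=55, N(43)=89, N(42)=144, N(41)=233, N(40)=377, N(39)=610, N(38)=987, N(37)=1597, N(36)=2584, N(35)=4181, N(34)=6765, N(33)=10946, N(32)=17711, N(31)=28657, N(30)=46368, N(29)=75025
N(29) = 75025


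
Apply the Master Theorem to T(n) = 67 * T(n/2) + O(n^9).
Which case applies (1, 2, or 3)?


The Master Theorem: T(n) = a*T(n/b) + O(n^c)
  a = 67, b = 2, c = 9
log_b(a) = log_2(67) ~ 6.066
Compare b^c with a: 2^9 = 512 > 67, so c > log_b(a).
Since c > log_b(a), Case 3 applies.
T(n) = O(n^9)
Master Theorem case = 3
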